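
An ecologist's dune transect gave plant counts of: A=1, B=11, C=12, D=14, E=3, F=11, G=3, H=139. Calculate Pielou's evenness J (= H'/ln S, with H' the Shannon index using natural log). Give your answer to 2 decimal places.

0.52

Total N = 1+11+12+14+3+11+3+139 = 194, so the proportions are 0.0052, 0.0567, 0.0619, 0.0722, 0.0155, 0.0567, 0.0155, 0.7165 (working shown to 4 dp, full precision carried).
H' = −Σ pᵢ ln pᵢ = −((-0.0272) + (-0.1627) + (-0.1721) + (-0.1897) + (-0.0645) + (-0.1627) + (-0.0645) + (-0.2389)) = 1.0823.
With S = 8 species, ln S = 2.0794, so J = 1.0823/2.0794 = 0.5205, i.e. 0.52 to 2 decimal places.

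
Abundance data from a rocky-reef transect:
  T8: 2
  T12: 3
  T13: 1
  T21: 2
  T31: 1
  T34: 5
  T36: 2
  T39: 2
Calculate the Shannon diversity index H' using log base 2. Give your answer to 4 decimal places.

Total N = 2+3+1+2+1+5+2+2 = 18, so the proportions are 0.111111, 0.166667, 0.055556, 0.111111, 0.055556, 0.277778, 0.111111, 0.111111 (working shown to 6 dp, full precision carried).
Each pᵢ log₂ pᵢ term: 0.111111×(-3.169925)=-0.352214, 0.166667×(-2.584963)=-0.430827, 0.055556×(-4.169925)=-0.231663, 0.111111×(-3.169925)=-0.352214, 0.055556×(-4.169925)=-0.231663, 0.277778×(-1.847997)=-0.513332, 0.111111×(-3.169925)=-0.352214, 0.111111×(-3.169925)=-0.352214.
Sum = -2.816340, so H' = 2.8163.

2.8163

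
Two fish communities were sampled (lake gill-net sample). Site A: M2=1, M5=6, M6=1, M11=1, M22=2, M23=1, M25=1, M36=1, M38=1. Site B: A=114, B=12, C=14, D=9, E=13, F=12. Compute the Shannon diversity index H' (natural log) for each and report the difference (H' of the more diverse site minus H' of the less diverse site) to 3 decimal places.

0.703

Site A: N=15, proportions 0.06667, 0.4, 0.06667, 0.06667, 0.13333, 0.06667, 0.06667, 0.06667, 0.06667, giving H' = 1.89893 (working shown to 5 dp, full precision carried).
Site B: N=174, proportions 0.65517, 0.06897, 0.08046, 0.05172, 0.07471, 0.06897, giving H' = 1.19566.
Difference = |1.89893 − 1.19566| = 0.70327, i.e. 0.703 to 3 decimal places.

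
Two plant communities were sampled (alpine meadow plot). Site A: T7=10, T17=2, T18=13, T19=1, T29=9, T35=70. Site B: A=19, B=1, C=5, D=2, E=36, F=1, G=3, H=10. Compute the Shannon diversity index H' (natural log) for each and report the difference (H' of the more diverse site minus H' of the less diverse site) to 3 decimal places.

0.394

Site A: N=105, proportions 0.09524, 0.01905, 0.12381, 0.00952, 0.08571, 0.66667, giving H' = 1.08323 (working shown to 5 dp, full precision carried).
Site B: N=77, proportions 0.24675, 0.01299, 0.06494, 0.02597, 0.46753, 0.01299, 0.03896, 0.12987, giving H' = 1.47749.
Difference = |1.08323 − 1.47749| = 0.39426, i.e. 0.394 to 3 decimal places.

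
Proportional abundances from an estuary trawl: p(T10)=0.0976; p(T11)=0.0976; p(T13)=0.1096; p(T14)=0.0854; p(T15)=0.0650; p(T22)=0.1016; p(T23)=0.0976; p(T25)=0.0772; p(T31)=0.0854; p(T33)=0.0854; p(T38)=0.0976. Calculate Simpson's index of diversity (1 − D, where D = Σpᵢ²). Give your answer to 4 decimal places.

0.9075

D = 0.0976² + 0.0976² + 0.1096² + 0.0854² + 0.065² + 0.1016² + 0.0976² + 0.0772² + 0.0854² + 0.0854² + 0.0976² = 0.009526 + 0.009526 + 0.012012 + 0.007293 + 0.004225 + 0.010323 + 0.009526 + 0.005960 + 0.007293 + 0.007293 + 0.009526 = 0.092502 (working shown to 6 dp, full precision carried).
So 1 − D = 0.907498, i.e. 0.9075 to 4 decimal places.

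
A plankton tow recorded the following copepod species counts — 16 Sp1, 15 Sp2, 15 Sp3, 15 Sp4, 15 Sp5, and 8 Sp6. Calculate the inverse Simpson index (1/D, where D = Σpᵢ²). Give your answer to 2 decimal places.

Total N = 16+15+15+15+15+8 = 84, so the proportions are 0.190476, 0.178571, 0.178571, 0.178571, 0.178571, 0.095238 (working shown to 6 dp, full precision carried).
D = 0.190476² + 0.178571² + 0.178571² + 0.178571² + 0.178571² + 0.095238² = 0.036281 + 0.031888 + 0.031888 + 0.031888 + 0.031888 + 0.009070 = 0.172902.
So 1/D = 5.7836, i.e. 5.78 to 2 decimal places.

5.78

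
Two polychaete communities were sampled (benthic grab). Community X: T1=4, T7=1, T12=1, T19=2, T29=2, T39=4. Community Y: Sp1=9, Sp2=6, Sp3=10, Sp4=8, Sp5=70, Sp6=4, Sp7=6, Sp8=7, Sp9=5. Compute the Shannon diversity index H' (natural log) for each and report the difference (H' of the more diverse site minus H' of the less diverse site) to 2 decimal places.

0.06

Community X: N=14, proportions 0.2857, 0.0714, 0.0714, 0.1429, 0.1429, 0.2857, giving H' = 1.6488 (working shown to 4 dp, full precision carried).
Community Y: N=125, proportions 0.072, 0.048, 0.08, 0.064, 0.56, 0.032, 0.048, 0.056, 0.04, giving H' = 1.5839.
Difference = |1.6488 − 1.5839| = 0.0649, i.e. 0.06 to 2 decimal places.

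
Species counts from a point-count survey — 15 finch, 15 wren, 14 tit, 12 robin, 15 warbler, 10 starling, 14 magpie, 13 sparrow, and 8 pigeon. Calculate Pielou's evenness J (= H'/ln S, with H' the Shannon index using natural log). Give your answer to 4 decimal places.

Total N = 15+15+14+12+15+10+14+13+8 = 116, so the proportions are 0.12931, 0.12931, 0.12069, 0.103448, 0.12931, 0.086207, 0.12069, 0.112069, 0.068966 (working shown to 6 dp, full precision carried).
H' = −Σ pᵢ ln pᵢ = −((-0.264509) + (-0.264509) + (-0.255202) + (-0.234691) + (-0.264509) + (-0.211294) + (-0.255202) + (-0.245279) + (-0.184424)) = 2.179621.
With S = 9 species, ln S = 2.197225, so J = 2.179621/2.197225 = 0.991988, i.e. 0.9920 to 4 decimal places.

0.9920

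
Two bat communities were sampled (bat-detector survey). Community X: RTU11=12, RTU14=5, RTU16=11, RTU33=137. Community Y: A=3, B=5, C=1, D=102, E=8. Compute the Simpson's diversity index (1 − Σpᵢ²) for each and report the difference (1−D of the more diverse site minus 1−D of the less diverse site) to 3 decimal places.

Community X: N=165, proportions 0.072727, 0.030303, 0.066667, 0.830303, giving 1−D = 0.299945 (working shown to 6 dp, full precision carried).
Community Y: N=119, proportions 0.02521, 0.042017, 0.008403, 0.857143, 0.067227, giving 1−D = 0.258315.
Difference = |0.299945 − 0.258315| = 0.041630, i.e. 0.042 to 3 decimal places.

0.042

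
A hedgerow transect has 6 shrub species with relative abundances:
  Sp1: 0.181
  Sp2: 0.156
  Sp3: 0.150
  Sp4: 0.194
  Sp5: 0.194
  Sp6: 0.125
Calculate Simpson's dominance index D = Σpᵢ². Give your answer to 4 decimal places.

D = 0.181² + 0.156² + 0.15² + 0.194² + 0.194² + 0.125² = 0.032761 + 0.024336 + 0.022500 + 0.037636 + 0.037636 + 0.015625 = 0.170494 (working shown to 6 dp, full precision carried).
To 4 decimal places, D = 0.1705.

0.1705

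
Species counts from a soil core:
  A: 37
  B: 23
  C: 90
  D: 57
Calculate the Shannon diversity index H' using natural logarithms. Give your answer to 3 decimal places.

Total N = 37+23+90+57 = 207, so the proportions are 0.17874, 0.11111, 0.43478, 0.27536 (working shown to 5 dp, full precision carried).
Each pᵢ ln pᵢ term: 0.17874×(-1.72180)=-0.30776, 0.11111×(-2.19722)=-0.24414, 0.43478×(-0.83291)=-0.36213, 0.27536×(-1.28967)=-0.35513.
Sum = -1.26916, so H' = 1.269.

1.269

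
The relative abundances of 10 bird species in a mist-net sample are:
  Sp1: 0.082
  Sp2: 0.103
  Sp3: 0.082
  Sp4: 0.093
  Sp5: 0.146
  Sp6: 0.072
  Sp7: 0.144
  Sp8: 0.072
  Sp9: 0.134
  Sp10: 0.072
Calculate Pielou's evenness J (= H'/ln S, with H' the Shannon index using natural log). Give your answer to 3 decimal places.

0.983

H' = −Σ pᵢ ln pᵢ = −((-0.20508) + (-0.23412) + (-0.20508) + (-0.22089) + (-0.28093) + (-0.18944) + (-0.27906) + (-0.18944) + (-0.26933) + (-0.18944)) = 2.26281 (working shown to 5 dp, full precision carried).
With S = 10 species, ln S = 2.30259, so J = 2.26281/2.30259 = 0.98273, i.e. 0.983 to 3 decimal places.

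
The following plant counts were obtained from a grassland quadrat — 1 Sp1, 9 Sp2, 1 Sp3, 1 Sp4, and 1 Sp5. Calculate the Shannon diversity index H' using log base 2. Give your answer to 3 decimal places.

Total N = 1+9+1+1+1 = 13, so the proportions are 0.07692, 0.69231, 0.07692, 0.07692, 0.07692 (working shown to 5 dp, full precision carried).
Each pᵢ log₂ pᵢ term: 0.07692×(-3.70044)=-0.28465, 0.69231×(-0.53051)=-0.36728, 0.07692×(-3.70044)=-0.28465, 0.07692×(-3.70044)=-0.28465, 0.07692×(-3.70044)=-0.28465.
Sum = -1.50588, so H' = 1.506.

1.506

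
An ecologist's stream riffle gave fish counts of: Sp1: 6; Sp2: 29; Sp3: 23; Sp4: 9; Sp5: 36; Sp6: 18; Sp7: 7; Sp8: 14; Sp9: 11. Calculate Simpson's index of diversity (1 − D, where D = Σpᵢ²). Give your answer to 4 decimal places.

0.8516

Total N = 6+29+23+9+36+18+7+14+11 = 153, so the proportions are 0.039216, 0.189542, 0.150327, 0.058824, 0.235294, 0.117647, 0.045752, 0.091503, 0.071895 (working shown to 6 dp, full precision carried).
D = 0.039216² + 0.189542² + 0.150327² + 0.058824² + 0.235294² + 0.117647² + 0.045752² + 0.091503² + 0.071895² = 0.001538 + 0.035926 + 0.022598 + 0.003460 + 0.055363 + 0.013841 + 0.002093 + 0.008373 + 0.005169 = 0.148362.
So 1 − D = 0.851638, i.e. 0.8516 to 4 decimal places.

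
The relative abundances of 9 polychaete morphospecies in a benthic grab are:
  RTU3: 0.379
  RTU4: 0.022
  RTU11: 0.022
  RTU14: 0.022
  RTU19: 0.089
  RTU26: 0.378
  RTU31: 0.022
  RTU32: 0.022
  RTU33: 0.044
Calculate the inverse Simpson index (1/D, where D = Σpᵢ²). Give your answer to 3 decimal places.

D = 0.379² + 0.022² + 0.022² + 0.022² + 0.089² + 0.378² + 0.022² + 0.022² + 0.044² = 0.1436410 + 0.0004840 + 0.0004840 + 0.0004840 + 0.0079210 + 0.1428840 + 0.0004840 + 0.0004840 + 0.0019360 = 0.2988020 (working shown to 7 dp, full precision carried).
So 1/D = 3.34670, i.e. 3.347 to 3 decimal places.

3.347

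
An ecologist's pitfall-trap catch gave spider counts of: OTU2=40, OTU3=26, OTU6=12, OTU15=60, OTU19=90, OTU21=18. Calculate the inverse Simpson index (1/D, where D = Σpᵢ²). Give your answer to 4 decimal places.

4.1897

Total N = 40+26+12+60+90+18 = 246, so the proportions are 0.16260163, 0.10569106, 0.04878049, 0.24390244, 0.36585366, 0.07317073 (working shown to 8 dp, full precision carried).
D = 0.16260163² + 0.10569106² + 0.04878049² + 0.24390244² + 0.36585366² + 0.07317073² = 0.02643929 + 0.01117060 + 0.00237954 + 0.05948840 + 0.13384890 + 0.00535396 = 0.23868068.
So 1/D = 4.189698, i.e. 4.1897 to 4 decimal places.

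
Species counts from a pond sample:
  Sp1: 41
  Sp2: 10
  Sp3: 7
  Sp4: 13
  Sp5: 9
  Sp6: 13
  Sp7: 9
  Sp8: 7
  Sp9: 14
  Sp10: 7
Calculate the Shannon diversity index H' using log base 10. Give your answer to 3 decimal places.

0.914

Total N = 41+10+7+13+9+13+9+7+14+7 = 130, so the proportions are 0.31538, 0.07692, 0.05385, 0.1, 0.06923, 0.1, 0.06923, 0.05385, 0.10769, 0.05385 (working shown to 5 dp, full precision carried).
Each pᵢ log₁₀ pᵢ term: 0.31538×(-0.50116)=-0.15806, 0.07692×(-1.11394)=-0.08569, 0.05385×(-1.26885)=-0.06832, 0.1×(-1.00000)=-0.10000, 0.06923×(-1.15970)=-0.08029, 0.1×(-1.00000)=-0.10000, 0.06923×(-1.15970)=-0.08029, 0.05385×(-1.26885)=-0.06832, 0.10769×(-0.96782)=-0.10423, 0.05385×(-1.26885)=-0.06832.
Sum = -0.91351, so H' = 0.914.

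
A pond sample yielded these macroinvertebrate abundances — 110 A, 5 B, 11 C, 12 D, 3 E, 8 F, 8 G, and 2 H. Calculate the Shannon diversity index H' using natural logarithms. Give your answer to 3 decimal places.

1.174

Total N = 110+5+11+12+3+8+8+2 = 159, so the proportions are 0.69182, 0.03145, 0.06918, 0.07547, 0.01887, 0.05031, 0.05031, 0.01258 (working shown to 5 dp, full precision carried).
Each pᵢ ln pᵢ term: 0.69182×(-0.36842)=-0.25488, 0.03145×(-3.45947)=-0.10879, 0.06918×(-2.67101)=-0.18479, 0.07547×(-2.58400)=-0.19502, 0.01887×(-3.97029)=-0.07491, 0.05031×(-2.98946)=-0.15041, 0.05031×(-2.98946)=-0.15041, 0.01258×(-4.37576)=-0.05504.
Sum = -1.17426, so H' = 1.174.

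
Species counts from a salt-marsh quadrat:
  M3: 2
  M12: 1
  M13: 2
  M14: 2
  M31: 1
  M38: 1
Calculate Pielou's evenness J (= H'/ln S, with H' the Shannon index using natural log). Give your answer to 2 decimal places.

0.97

Total N = 2+1+2+2+1+1 = 9, so the proportions are 0.2222, 0.1111, 0.2222, 0.2222, 0.1111, 0.1111 (working shown to 4 dp, full precision carried).
H' = −Σ pᵢ ln pᵢ = −((-0.3342) + (-0.2441) + (-0.3342) + (-0.3342) + (-0.2441) + (-0.2441)) = 1.7351.
With S = 6 species, ln S = 1.7918, so J = 1.7351/1.7918 = 0.9684, i.e. 0.97 to 2 decimal places.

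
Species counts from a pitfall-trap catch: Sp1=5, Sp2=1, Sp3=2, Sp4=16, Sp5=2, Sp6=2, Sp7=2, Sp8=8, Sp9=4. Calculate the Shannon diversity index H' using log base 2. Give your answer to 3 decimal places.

2.640

Total N = 5+1+2+16+2+2+2+8+4 = 42, so the proportions are 0.11905, 0.02381, 0.04762, 0.38095, 0.04762, 0.04762, 0.04762, 0.19048, 0.09524 (working shown to 5 dp, full precision carried).
Each pᵢ log₂ pᵢ term: 0.11905×(-3.07039)=-0.36552, 0.02381×(-5.39232)=-0.12839, 0.04762×(-4.39232)=-0.20916, 0.38095×(-1.39232)=-0.53041, 0.04762×(-4.39232)=-0.20916, 0.04762×(-4.39232)=-0.20916, 0.04762×(-4.39232)=-0.20916, 0.19048×(-2.39232)=-0.45568, 0.09524×(-3.39232)=-0.32308.
Sum = -2.63971, so H' = 2.640.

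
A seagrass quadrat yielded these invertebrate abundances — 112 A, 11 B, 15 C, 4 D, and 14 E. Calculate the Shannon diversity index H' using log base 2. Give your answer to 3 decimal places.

1.386

Total N = 112+11+15+4+14 = 156, so the proportions are 0.71795, 0.07051, 0.09615, 0.02564, 0.08974 (working shown to 5 dp, full precision carried).
Each pᵢ log₂ pᵢ term: 0.71795×(-0.47805)=-0.34321, 0.07051×(-3.82597)=-0.26978, 0.09615×(-3.37851)=-0.32486, 0.02564×(-5.28540)=-0.13552, 0.08974×(-3.47805)=-0.31213.
Sum = -1.38551, so H' = 1.386.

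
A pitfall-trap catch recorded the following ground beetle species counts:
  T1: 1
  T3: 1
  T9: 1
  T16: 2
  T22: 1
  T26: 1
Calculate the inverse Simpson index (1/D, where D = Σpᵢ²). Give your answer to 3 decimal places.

5.444

Total N = 1+1+1+2+1+1 = 7, so the proportions are 0.1428571, 0.1428571, 0.1428571, 0.2857143, 0.1428571, 0.1428571 (working shown to 7 dp, full precision carried).
D = 0.1428571² + 0.1428571² + 0.1428571² + 0.2857143² + 0.1428571² + 0.1428571² = 0.0204082 + 0.0204082 + 0.0204082 + 0.0816327 + 0.0204082 + 0.0204082 = 0.1836735.
So 1/D = 5.44444, i.e. 5.444 to 3 decimal places.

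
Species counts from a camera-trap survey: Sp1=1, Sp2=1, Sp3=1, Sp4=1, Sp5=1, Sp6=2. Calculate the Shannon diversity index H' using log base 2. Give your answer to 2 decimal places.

2.52

Total N = 1+1+1+1+1+2 = 7, so the proportions are 0.1429, 0.1429, 0.1429, 0.1429, 0.1429, 0.2857 (working shown to 4 dp, full precision carried).
Each pᵢ log₂ pᵢ term: 0.1429×(-2.8074)=-0.4011, 0.1429×(-2.8074)=-0.4011, 0.1429×(-2.8074)=-0.4011, 0.1429×(-2.8074)=-0.4011, 0.1429×(-2.8074)=-0.4011, 0.2857×(-1.8074)=-0.5164.
Sum = -2.5216, so H' = 2.52.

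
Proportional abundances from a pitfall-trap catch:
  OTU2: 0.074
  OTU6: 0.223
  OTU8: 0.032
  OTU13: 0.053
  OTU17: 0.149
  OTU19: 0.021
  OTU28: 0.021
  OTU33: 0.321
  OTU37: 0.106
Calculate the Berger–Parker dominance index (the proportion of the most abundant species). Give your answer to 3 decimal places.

The largest proportion is 0.321, i.e. d = 0.321 to 3 decimal places.

0.321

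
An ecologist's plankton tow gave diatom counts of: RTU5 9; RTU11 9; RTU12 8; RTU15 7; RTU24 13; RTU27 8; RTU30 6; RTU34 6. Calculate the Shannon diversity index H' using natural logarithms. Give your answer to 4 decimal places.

Total N = 9+9+8+7+13+8+6+6 = 66, so the proportions are 0.136364, 0.136364, 0.121212, 0.106061, 0.19697, 0.121212, 0.090909, 0.090909 (working shown to 6 dp, full precision carried).
Each pᵢ ln pᵢ term: 0.136364×(-1.992430)=-0.271695, 0.136364×(-1.992430)=-0.271695, 0.121212×(-2.110213)=-0.255783, 0.106061×(-2.243745)=-0.237973, 0.19697×(-1.624705)=-0.320018, 0.121212×(-2.110213)=-0.255783, 0.090909×(-2.397895)=-0.217990, 0.090909×(-2.397895)=-0.217990.
Sum = -2.048928, so H' = 2.0489.

2.0489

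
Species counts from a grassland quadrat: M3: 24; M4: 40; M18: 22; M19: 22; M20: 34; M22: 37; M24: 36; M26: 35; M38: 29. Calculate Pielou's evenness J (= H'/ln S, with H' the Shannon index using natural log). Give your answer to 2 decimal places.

Total N = 24+40+22+22+34+37+36+35+29 = 279, so the proportions are 0.086, 0.1434, 0.0789, 0.0789, 0.1219, 0.1326, 0.129, 0.1254, 0.1039 (working shown to 4 dp, full precision carried).
H' = −Σ pᵢ ln pᵢ = −((-0.2110) + (-0.2785) + (-0.2003) + (-0.2003) + (-0.2565) + (-0.2679) + (-0.2642) + (-0.2604) + (-0.2353)) = 2.1745.
With S = 9 species, ln S = 2.1972, so J = 2.1745/2.1972 = 0.9896, i.e. 0.99 to 2 decimal places.

0.99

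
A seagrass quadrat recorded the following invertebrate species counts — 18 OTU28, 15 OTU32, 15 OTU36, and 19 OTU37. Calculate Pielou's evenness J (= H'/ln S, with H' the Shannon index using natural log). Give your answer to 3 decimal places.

Total N = 18+15+15+19 = 67, so the proportions are 0.26866, 0.22388, 0.22388, 0.28358 (working shown to 5 dp, full precision carried).
H' = −Σ pᵢ ln pᵢ = −((-0.35310) + (-0.33507) + (-0.33507) + (-0.35739)) = 1.38062.
With S = 4 species, ln S = 1.38629, so J = 1.38062/1.38629 = 0.99591, i.e. 0.996 to 3 decimal places.

0.996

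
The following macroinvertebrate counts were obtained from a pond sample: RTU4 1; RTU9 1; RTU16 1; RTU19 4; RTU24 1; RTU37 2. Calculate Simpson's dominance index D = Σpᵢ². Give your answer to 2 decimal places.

0.24

Total N = 1+1+1+4+1+2 = 10, so the proportions are 0.1, 0.1, 0.1, 0.4, 0.1, 0.2 (working shown to 4 dp, full precision carried).
D = 0.1² + 0.1² + 0.1² + 0.4² + 0.1² + 0.2² = 0.0100 + 0.0100 + 0.0100 + 0.1600 + 0.0100 + 0.0400 = 0.2400.
To 2 decimal places, D = 0.24.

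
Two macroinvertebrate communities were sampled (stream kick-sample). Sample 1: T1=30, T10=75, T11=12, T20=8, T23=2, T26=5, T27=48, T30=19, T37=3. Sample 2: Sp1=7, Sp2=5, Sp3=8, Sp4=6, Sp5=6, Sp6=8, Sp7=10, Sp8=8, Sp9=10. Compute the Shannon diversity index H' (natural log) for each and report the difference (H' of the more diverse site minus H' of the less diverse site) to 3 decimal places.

0.463

Sample 1: N=202, proportions 0.14851, 0.37129, 0.05941, 0.0396, 0.0099, 0.02475, 0.23762, 0.09406, 0.01485, giving H' = 1.71028 (working shown to 5 dp, full precision carried).
Sample 2: N=68, proportions 0.10294, 0.07353, 0.11765, 0.08824, 0.08824, 0.11765, 0.14706, 0.11765, 0.14706, giving H' = 2.17351.
Difference = |1.71028 − 2.17351| = 0.46323, i.e. 0.463 to 3 decimal places.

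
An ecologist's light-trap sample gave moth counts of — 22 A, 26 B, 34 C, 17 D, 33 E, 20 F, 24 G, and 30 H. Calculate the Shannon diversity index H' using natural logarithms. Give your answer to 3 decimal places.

2.054

Total N = 22+26+34+17+33+20+24+30 = 206, so the proportions are 0.1068, 0.12621, 0.16505, 0.08252, 0.16019, 0.09709, 0.1165, 0.14563 (working shown to 5 dp, full precision carried).
Each pᵢ ln pᵢ term: 0.1068×(-2.23683)=-0.23889, 0.12621×(-2.06978)=-0.26123, 0.16505×(-1.80152)=-0.29734, 0.08252×(-2.49466)=-0.20587, 0.16019×(-1.83137)=-0.29337, 0.09709×(-2.33214)=-0.22642, 0.1165×(-2.14982)=-0.25046, 0.14563×(-1.92668)=-0.28058.
Sum = -2.05417, so H' = 2.054.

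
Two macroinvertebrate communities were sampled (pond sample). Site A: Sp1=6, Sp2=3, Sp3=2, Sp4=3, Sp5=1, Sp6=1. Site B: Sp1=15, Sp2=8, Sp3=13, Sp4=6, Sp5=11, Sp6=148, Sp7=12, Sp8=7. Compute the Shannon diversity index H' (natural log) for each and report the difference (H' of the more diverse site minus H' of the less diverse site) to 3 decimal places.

Site A: N=16, proportions 0.375, 0.1875, 0.125, 0.1875, 0.0625, 0.0625, giving H' = 1.60206 (working shown to 5 dp, full precision carried).
Site B: N=220, proportions 0.06818, 0.03636, 0.05909, 0.02727, 0.05, 0.67273, 0.05455, 0.03182, giving H' = 1.25383.
Difference = |1.60206 − 1.25383| = 0.34823, i.e. 0.348 to 3 decimal places.

0.348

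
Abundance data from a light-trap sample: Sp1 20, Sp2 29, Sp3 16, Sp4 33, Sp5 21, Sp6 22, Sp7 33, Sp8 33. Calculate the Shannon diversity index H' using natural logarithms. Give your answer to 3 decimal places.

Total N = 20+29+16+33+21+22+33+33 = 207, so the proportions are 0.09662, 0.1401, 0.07729, 0.15942, 0.10145, 0.10628, 0.15942, 0.15942 (working shown to 5 dp, full precision carried).
Each pᵢ ln pᵢ term: 0.09662×(-2.33699)=-0.22580, 0.1401×(-1.96542)=-0.27535, 0.07729×(-2.56013)=-0.19788, 0.15942×(-1.83621)=-0.29273, 0.10145×(-2.28820)=-0.23214, 0.10628×(-2.24168)=-0.23825, 0.15942×(-1.83621)=-0.29273, 0.15942×(-1.83621)=-0.29273.
Sum = -2.04760, so H' = 2.048.

2.048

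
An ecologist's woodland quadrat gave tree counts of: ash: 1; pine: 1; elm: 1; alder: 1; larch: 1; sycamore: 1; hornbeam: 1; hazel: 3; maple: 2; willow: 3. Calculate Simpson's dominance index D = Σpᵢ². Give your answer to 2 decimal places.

Total N = 1+1+1+1+1+1+1+3+2+3 = 15, so the proportions are 0.0667, 0.0667, 0.0667, 0.0667, 0.0667, 0.0667, 0.0667, 0.2, 0.1333, 0.2 (working shown to 4 dp, full precision carried).
D = 0.0667² + 0.0667² + 0.0667² + 0.0667² + 0.0667² + 0.0667² + 0.0667² + 0.2² + 0.1333² + 0.2² = 0.0044 + 0.0044 + 0.0044 + 0.0044 + 0.0044 + 0.0044 + 0.0044 + 0.0400 + 0.0178 + 0.0400 = 0.1289.
To 2 decimal places, D = 0.13.

0.13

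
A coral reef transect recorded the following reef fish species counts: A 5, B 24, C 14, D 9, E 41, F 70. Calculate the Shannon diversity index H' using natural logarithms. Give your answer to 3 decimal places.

1.470

Total N = 5+24+14+9+41+70 = 163, so the proportions are 0.03067, 0.14724, 0.08589, 0.05521, 0.25153, 0.42945 (working shown to 5 dp, full precision carried).
Each pᵢ ln pᵢ term: 0.03067×(-3.48431)=-0.10688, 0.14724×(-1.91570)=-0.28207, 0.08589×(-2.45469)=-0.21083, 0.05521×(-2.89653)=-0.15993, 0.25153×(-1.38018)=-0.34716, 0.42945×(-0.84525)=-0.36299.
Sum = -1.46986, so H' = 1.470.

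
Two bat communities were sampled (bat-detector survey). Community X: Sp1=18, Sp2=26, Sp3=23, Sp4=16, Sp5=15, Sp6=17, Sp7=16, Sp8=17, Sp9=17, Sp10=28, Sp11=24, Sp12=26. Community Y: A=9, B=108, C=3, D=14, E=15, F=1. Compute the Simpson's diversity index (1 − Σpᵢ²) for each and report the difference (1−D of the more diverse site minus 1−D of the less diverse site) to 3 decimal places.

0.454

Community X: N=243, proportions 0.07407, 0.107, 0.09465, 0.06584, 0.06173, 0.06996, 0.06584, 0.06996, 0.06996, 0.11523, 0.09877, 0.107, giving 1−D = 0.91246 (working shown to 5 dp, full precision carried).
Community Y: N=150, proportions 0.06, 0.72, 0.02, 0.09333, 0.1, 0.00667, giving 1−D = 0.45884.
Difference = |0.91246 − 0.45884| = 0.45362, i.e. 0.454 to 3 decimal places.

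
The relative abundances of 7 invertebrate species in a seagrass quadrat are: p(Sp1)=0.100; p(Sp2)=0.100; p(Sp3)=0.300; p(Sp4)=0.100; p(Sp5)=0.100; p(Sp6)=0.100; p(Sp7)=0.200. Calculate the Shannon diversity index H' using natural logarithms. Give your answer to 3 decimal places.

1.834

Each pᵢ ln pᵢ term (working shown to 5 dp, full precision carried): 0.1×(-2.30259)=-0.23026, 0.1×(-2.30259)=-0.23026, 0.3×(-1.20397)=-0.36119, 0.1×(-2.30259)=-0.23026, 0.1×(-2.30259)=-0.23026, 0.1×(-2.30259)=-0.23026, 0.2×(-1.60944)=-0.32189.
Sum = -1.83437, so H' = 1.834.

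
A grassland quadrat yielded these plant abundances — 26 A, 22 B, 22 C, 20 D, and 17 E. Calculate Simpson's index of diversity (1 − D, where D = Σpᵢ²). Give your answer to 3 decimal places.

Total N = 26+22+22+20+17 = 107, so the proportions are 0.24299, 0.20561, 0.20561, 0.18692, 0.15888 (working shown to 5 dp, full precision carried).
D = 0.24299² + 0.20561² + 0.20561² + 0.18692² + 0.15888² = 0.05904 + 0.04227 + 0.04227 + 0.03494 + 0.02524 = 0.20377.
So 1 − D = 0.79623, i.e. 0.796 to 3 decimal places.

0.796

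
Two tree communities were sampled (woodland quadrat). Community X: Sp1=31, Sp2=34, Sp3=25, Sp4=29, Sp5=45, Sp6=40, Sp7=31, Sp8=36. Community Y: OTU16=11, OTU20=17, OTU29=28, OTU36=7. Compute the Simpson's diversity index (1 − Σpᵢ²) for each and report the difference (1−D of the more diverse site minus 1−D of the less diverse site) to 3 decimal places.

Community X: N=271, proportions 0.11439, 0.12546, 0.09225, 0.10701, 0.16605, 0.1476, 0.11439, 0.13284, giving 1−D = 0.87112 (working shown to 5 dp, full precision carried).
Community Y: N=63, proportions 0.1746, 0.26984, 0.44444, 0.11111, giving 1−D = 0.68682.
Difference = |0.87112 − 0.68682| = 0.18430, i.e. 0.184 to 3 decimal places.

0.184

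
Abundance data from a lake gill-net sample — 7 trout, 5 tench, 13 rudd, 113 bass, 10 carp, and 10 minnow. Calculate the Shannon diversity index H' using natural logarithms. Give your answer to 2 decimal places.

Total N = 7+5+13+113+10+10 = 158, so the proportions are 0.0443, 0.0316, 0.0823, 0.7152, 0.0633, 0.0633 (working shown to 4 dp, full precision carried).
Each pᵢ ln pᵢ term: 0.0443×(-3.1167)=-0.1381, 0.0316×(-3.4532)=-0.1093, 0.0823×(-2.4976)=-0.2055, 0.7152×(-0.3352)=-0.2397, 0.0633×(-2.7600)=-0.1747, 0.0633×(-2.7600)=-0.1747.
Sum = -1.0420, so H' = 1.04.

1.04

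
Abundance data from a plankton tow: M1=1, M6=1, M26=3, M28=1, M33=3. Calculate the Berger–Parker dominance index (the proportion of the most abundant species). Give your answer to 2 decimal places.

0.33

Total N = 1+1+3+1+3 = 9, so the proportions are 0.1111, 0.1111, 0.3333, 0.1111, 0.3333 (working shown to 4 dp, full precision carried).
The largest proportion is 0.3333, i.e. d = 0.33 to 2 decimal places.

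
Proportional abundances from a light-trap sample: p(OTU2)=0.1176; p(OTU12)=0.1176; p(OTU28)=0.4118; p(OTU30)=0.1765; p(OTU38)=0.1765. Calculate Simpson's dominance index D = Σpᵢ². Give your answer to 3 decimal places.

0.260

D = 0.1176² + 0.1176² + 0.4118² + 0.1765² + 0.1765² = 0.01383 + 0.01383 + 0.16958 + 0.03115 + 0.03115 = 0.25954 (working shown to 5 dp, full precision carried).
To 3 decimal places, D = 0.260.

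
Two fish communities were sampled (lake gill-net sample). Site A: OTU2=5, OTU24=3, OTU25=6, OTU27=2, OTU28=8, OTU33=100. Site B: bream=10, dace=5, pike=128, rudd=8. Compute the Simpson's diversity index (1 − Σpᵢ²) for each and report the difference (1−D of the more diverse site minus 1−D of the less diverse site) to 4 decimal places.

0.0675

Site A: N=124, proportions 0.040323, 0.024194, 0.048387, 0.016129, 0.064516, 0.806452, giving 1−D = 0.340661 (working shown to 6 dp, full precision carried).
Site B: N=151, proportions 0.066225, 0.033113, 0.847682, 0.05298, giving 1−D = 0.273146.
Difference = |0.340661 − 0.273146| = 0.067515, i.e. 0.0675 to 4 decimal places.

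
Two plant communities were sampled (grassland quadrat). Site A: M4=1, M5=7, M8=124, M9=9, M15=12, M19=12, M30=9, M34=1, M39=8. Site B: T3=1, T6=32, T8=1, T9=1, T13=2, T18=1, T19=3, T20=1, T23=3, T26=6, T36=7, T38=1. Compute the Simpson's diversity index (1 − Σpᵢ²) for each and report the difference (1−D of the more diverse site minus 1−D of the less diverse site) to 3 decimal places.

Site A: N=183, proportions 0.00546, 0.03825, 0.6776, 0.04918, 0.06557, 0.06557, 0.04918, 0.00546, 0.04372, giving 1−D = 0.52399 (working shown to 5 dp, full precision carried).
Site B: N=59, proportions 0.01695, 0.54237, 0.01695, 0.01695, 0.0339, 0.01695, 0.05085, 0.01695, 0.05085, 0.10169, 0.11864, 0.01695, giving 1−D = 0.67337.
Difference = |0.52399 − 0.67337| = 0.14938, i.e. 0.149 to 3 decimal places.

0.149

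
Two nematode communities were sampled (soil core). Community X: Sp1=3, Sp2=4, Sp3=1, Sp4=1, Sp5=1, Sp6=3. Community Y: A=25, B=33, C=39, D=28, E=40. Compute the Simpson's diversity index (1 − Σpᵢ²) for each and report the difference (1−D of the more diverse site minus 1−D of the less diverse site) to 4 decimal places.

0.0125

Community X: N=13, proportions 0.230769, 0.307692, 0.076923, 0.076923, 0.076923, 0.230769, giving 1−D = 0.781065 (working shown to 6 dp, full precision carried).
Community Y: N=165, proportions 0.151515, 0.2, 0.236364, 0.169697, 0.242424, giving 1−D = 0.793609.
Difference = |0.781065 − 0.793609| = 0.012544, i.e. 0.0125 to 4 decimal places.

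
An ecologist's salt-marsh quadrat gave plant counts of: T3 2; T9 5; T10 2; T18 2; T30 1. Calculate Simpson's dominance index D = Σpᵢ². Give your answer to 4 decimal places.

0.2639

Total N = 2+5+2+2+1 = 12, so the proportions are 0.166667, 0.416667, 0.166667, 0.166667, 0.083333 (working shown to 6 dp, full precision carried).
D = 0.166667² + 0.416667² + 0.166667² + 0.166667² + 0.083333² = 0.027778 + 0.173611 + 0.027778 + 0.027778 + 0.006944 = 0.263889.
To 4 decimal places, D = 0.2639.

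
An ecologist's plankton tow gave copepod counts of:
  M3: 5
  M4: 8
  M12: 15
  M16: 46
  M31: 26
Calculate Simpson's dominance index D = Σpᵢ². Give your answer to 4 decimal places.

Total N = 5+8+15+46+26 = 100, so the proportions are 0.05, 0.08, 0.15, 0.46, 0.26 (working shown to 6 dp, full precision carried).
D = 0.05² + 0.08² + 0.15² + 0.46² + 0.26² = 0.002500 + 0.006400 + 0.022500 + 0.211600 + 0.067600 = 0.310600.
To 4 decimal places, D = 0.3106.

0.3106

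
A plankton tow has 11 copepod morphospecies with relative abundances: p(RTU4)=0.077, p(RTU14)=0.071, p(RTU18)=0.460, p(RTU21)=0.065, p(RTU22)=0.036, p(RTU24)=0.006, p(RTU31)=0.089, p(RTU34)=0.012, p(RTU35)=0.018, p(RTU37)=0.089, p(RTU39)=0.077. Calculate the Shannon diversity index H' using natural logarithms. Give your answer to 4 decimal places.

1.8239

Each pᵢ ln pᵢ term (working shown to 6 dp, full precision carried): 0.077×(-2.563950)=-0.197424, 0.071×(-2.645075)=-0.187800, 0.46×(-0.776529)=-0.357203, 0.065×(-2.733368)=-0.177669, 0.036×(-3.324236)=-0.119673, 0.006×(-5.115996)=-0.030696, 0.089×(-2.419119)=-0.215302, 0.012×(-4.422849)=-0.053074, 0.018×(-4.017384)=-0.072313, 0.089×(-2.419119)=-0.215302, 0.077×(-2.563950)=-0.197424.
Sum = -1.823880, so H' = 1.8239.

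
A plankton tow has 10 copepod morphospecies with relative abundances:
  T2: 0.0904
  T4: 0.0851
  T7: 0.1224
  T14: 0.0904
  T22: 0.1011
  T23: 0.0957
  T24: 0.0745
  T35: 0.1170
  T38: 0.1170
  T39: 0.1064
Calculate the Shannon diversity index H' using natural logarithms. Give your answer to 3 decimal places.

Each pᵢ ln pᵢ term (working shown to 5 dp, full precision carried): 0.0904×(-2.40351)=-0.21728, 0.0851×(-2.46393)=-0.20968, 0.1224×(-2.10046)=-0.25710, 0.0904×(-2.40351)=-0.21728, 0.1011×(-2.29165)=-0.23169, 0.0957×(-2.34654)=-0.22456, 0.0745×(-2.59696)=-0.19347, 0.117×(-2.14558)=-0.25103, 0.117×(-2.14558)=-0.25103, 0.1064×(-2.24055)=-0.23839.
Sum = -2.29151, so H' = 2.292.

2.292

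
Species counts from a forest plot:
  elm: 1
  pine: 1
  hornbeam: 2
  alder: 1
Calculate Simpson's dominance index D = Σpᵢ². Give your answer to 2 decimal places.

Total N = 1+1+2+1 = 5, so the proportions are 0.2, 0.2, 0.4, 0.2 (working shown to 4 dp, full precision carried).
D = 0.2² + 0.2² + 0.4² + 0.2² = 0.0400 + 0.0400 + 0.1600 + 0.0400 = 0.2800.
To 2 decimal places, D = 0.28.

0.28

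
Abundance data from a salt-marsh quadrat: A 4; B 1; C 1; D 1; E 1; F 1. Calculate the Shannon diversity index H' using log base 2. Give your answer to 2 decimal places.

2.28

Total N = 4+1+1+1+1+1 = 9, so the proportions are 0.4444, 0.1111, 0.1111, 0.1111, 0.1111, 0.1111 (working shown to 4 dp, full precision carried).
Each pᵢ log₂ pᵢ term: 0.4444×(-1.1699)=-0.5200, 0.1111×(-3.1699)=-0.3522, 0.1111×(-3.1699)=-0.3522, 0.1111×(-3.1699)=-0.3522, 0.1111×(-3.1699)=-0.3522, 0.1111×(-3.1699)=-0.3522.
Sum = -2.2810, so H' = 2.28.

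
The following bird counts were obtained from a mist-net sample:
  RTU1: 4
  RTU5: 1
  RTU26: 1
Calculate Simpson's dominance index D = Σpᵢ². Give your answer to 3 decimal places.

Total N = 4+1+1 = 6, so the proportions are 0.66667, 0.16667, 0.16667 (working shown to 5 dp, full precision carried).
D = 0.66667² + 0.16667² + 0.16667² = 0.44444 + 0.02778 + 0.02778 = 0.50000.
To 3 decimal places, D = 0.500.

0.500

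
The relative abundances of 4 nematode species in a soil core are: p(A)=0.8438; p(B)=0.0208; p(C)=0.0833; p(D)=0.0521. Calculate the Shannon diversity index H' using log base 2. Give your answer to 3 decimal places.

0.844

Each pᵢ log₂ pᵢ term (working shown to 5 dp, full precision carried): 0.8438×(-0.24503)=-0.20675, 0.0208×(-5.58727)=-0.11622, 0.0833×(-3.58554)=-0.29868, 0.0521×(-4.26257)=-0.22208.
Sum = -0.84372, so H' = 0.844.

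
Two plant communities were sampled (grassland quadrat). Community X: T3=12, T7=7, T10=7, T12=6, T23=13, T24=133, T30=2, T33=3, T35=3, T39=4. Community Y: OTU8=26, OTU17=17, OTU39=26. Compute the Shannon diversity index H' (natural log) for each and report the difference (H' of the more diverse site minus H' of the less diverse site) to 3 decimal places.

Community X: N=190, proportions 0.06316, 0.03684, 0.03684, 0.03158, 0.06842, 0.7, 0.01053, 0.01579, 0.01579, 0.02105, giving H' = 1.22020 (working shown to 5 dp, full precision carried).
Community Y: N=69, proportions 0.37681, 0.24638, 0.37681, giving H' = 1.08069.
Difference = |1.22020 − 1.08069| = 0.13951, i.e. 0.140 to 3 decimal places.

0.140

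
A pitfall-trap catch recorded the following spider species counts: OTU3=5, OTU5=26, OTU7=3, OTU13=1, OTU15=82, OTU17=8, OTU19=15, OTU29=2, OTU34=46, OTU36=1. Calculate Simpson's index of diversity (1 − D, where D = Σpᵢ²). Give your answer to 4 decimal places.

0.7244

Total N = 5+26+3+1+82+8+15+2+46+1 = 189, so the proportions are 0.026455, 0.137566, 0.015873, 0.005291, 0.433862, 0.042328, 0.079365, 0.010582, 0.243386, 0.005291 (working shown to 6 dp, full precision carried).
D = 0.026455² + 0.137566² + 0.015873² + 0.005291² + 0.433862² + 0.042328² + 0.079365² + 0.010582² + 0.243386² + 0.005291² = 0.000700 + 0.018924 + 0.000252 + 0.000028 + 0.188237 + 0.001792 + 0.006299 + 0.000112 + 0.059237 + 0.000028 = 0.275608.
So 1 − D = 0.724392, i.e. 0.7244 to 4 decimal places.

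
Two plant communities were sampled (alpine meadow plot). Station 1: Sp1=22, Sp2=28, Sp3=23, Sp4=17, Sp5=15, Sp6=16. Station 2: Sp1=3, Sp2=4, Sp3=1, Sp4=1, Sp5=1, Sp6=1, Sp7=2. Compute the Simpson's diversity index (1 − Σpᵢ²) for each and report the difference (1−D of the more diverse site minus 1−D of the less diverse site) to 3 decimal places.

0.020

Station 1: N=121, proportions 0.18182, 0.2314, 0.19008, 0.1405, 0.12397, 0.13223, giving 1−D = 0.82467 (working shown to 5 dp, full precision carried).
Station 2: N=13, proportions 0.23077, 0.30769, 0.07692, 0.07692, 0.07692, 0.07692, 0.15385, giving 1−D = 0.80473.
Difference = |0.82467 − 0.80473| = 0.01994, i.e. 0.020 to 3 decimal places.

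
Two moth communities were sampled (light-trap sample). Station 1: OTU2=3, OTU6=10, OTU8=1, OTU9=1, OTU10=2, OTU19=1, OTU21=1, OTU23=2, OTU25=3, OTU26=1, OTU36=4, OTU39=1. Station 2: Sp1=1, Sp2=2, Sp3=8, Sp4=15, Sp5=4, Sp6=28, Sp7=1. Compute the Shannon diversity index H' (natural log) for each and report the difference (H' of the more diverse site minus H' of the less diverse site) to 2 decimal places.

0.73

Station 1: N=30, proportions 0.1, 0.3333, 0.0333, 0.0333, 0.0667, 0.0333, 0.0333, 0.0667, 0.1, 0.0333, 0.1333, 0.0333, giving H' = 2.1367 (working shown to 4 dp, full precision carried).
Station 2: N=59, proportions 0.0169, 0.0339, 0.1356, 0.2542, 0.0678, 0.4746, 0.0169, giving H' = 1.4082.
Difference = |2.1367 − 1.4082| = 0.7285, i.e. 0.73 to 2 decimal places.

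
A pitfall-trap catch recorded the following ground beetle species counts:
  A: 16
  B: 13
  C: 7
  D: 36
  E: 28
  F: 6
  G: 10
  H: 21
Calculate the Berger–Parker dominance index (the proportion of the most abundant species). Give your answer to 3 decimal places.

0.263

Total N = 16+13+7+36+28+6+10+21 = 137, so the proportions are 0.11679, 0.09489, 0.05109, 0.26277, 0.20438, 0.0438, 0.07299, 0.15328 (working shown to 5 dp, full precision carried).
The largest proportion is 0.26277, i.e. d = 0.263 to 3 decimal places.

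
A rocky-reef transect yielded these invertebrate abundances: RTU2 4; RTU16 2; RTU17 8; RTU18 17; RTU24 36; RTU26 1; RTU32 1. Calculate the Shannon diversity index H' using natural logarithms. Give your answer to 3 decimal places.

1.325

Total N = 4+2+8+17+36+1+1 = 69, so the proportions are 0.05797, 0.02899, 0.11594, 0.24638, 0.52174, 0.01449, 0.01449 (working shown to 5 dp, full precision carried).
Each pᵢ ln pᵢ term: 0.05797×(-2.84781)=-0.16509, 0.02899×(-3.54096)=-0.10264, 0.11594×(-2.15466)=-0.24982, 0.24638×(-1.40089)=-0.34515, 0.52174×(-0.65059)=-0.33944, 0.01449×(-4.23411)=-0.06136, 0.01449×(-4.23411)=-0.06136.
Sum = -1.32486, so H' = 1.325.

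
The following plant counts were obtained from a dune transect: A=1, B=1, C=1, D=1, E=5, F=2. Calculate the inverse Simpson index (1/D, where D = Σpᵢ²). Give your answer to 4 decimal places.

3.6667

Total N = 1+1+1+1+5+2 = 11, so the proportions are 0.09090909, 0.09090909, 0.09090909, 0.09090909, 0.45454545, 0.18181818 (working shown to 8 dp, full precision carried).
D = 0.09090909² + 0.09090909² + 0.09090909² + 0.09090909² + 0.45454545² + 0.18181818² = 0.00826446 + 0.00826446 + 0.00826446 + 0.00826446 + 0.20661157 + 0.03305785 = 0.27272727.
So 1/D = 3.666667, i.e. 3.6667 to 4 decimal places.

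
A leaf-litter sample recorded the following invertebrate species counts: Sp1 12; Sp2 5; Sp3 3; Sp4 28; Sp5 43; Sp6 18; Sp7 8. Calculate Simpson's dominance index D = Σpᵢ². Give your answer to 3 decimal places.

Total N = 12+5+3+28+43+18+8 = 117, so the proportions are 0.10256, 0.04274, 0.02564, 0.23932, 0.36752, 0.15385, 0.06838 (working shown to 5 dp, full precision carried).
D = 0.10256² + 0.04274² + 0.02564² + 0.23932² + 0.36752² + 0.15385² + 0.06838² = 0.01052 + 0.00183 + 0.00066 + 0.05727 + 0.13507 + 0.02367 + 0.00468 = 0.23369.
To 3 decimal places, D = 0.234.

0.234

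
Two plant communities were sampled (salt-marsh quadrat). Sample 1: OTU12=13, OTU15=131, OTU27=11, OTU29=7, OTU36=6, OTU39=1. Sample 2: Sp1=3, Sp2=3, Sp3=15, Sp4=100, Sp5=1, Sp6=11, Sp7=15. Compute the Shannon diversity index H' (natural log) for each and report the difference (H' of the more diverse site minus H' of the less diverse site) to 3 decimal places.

Sample 1: N=169, proportions 0.07692, 0.77515, 0.06509, 0.04142, 0.0355, 0.00592, giving H' = 0.85331 (working shown to 5 dp, full precision carried).
Sample 2: N=148, proportions 0.02027, 0.02027, 0.10135, 0.67568, 0.00676, 0.07432, 0.10135, giving H' = 1.11392.
Difference = |0.85331 − 1.11392| = 0.26061, i.e. 0.261 to 3 decimal places.

0.261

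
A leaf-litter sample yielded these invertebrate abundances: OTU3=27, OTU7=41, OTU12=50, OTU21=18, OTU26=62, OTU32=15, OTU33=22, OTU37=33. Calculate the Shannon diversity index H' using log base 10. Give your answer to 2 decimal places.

0.86

Total N = 27+41+50+18+62+15+22+33 = 268, so the proportions are 0.1007, 0.153, 0.1866, 0.0672, 0.2313, 0.056, 0.0821, 0.1231 (working shown to 4 dp, full precision carried).
Each pᵢ log₁₀ pᵢ term: 0.1007×(-0.9968)=-0.1004, 0.153×(-0.8154)=-0.1247, 0.1866×(-0.7292)=-0.1360, 0.0672×(-1.1729)=-0.0788, 0.2313×(-0.6357)=-0.1471, 0.056×(-1.2520)=-0.0701, 0.0821×(-1.0857)=-0.0891, 0.1231×(-0.9096)=-0.1120.
Sum = -0.8583, so H' = 0.86.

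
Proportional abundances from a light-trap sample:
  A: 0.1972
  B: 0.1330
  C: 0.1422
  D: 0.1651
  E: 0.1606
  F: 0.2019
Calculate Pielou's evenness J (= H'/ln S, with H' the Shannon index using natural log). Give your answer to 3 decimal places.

H' = −Σ pᵢ ln pᵢ = −((-0.32016) + (-0.26832) + (-0.27736) + (-0.29738) + (-0.29371) + (-0.32304)) = 1.77997 (working shown to 5 dp, full precision carried).
With S = 6 species, ln S = 1.79176, so J = 1.77997/1.79176 = 0.99342, i.e. 0.993 to 3 decimal places.

0.993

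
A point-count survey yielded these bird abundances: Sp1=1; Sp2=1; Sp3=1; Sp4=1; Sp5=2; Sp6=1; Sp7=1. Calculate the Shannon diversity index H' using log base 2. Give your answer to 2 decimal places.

Total N = 1+1+1+1+2+1+1 = 8, so the proportions are 0.125, 0.125, 0.125, 0.125, 0.25, 0.125, 0.125 (working shown to 4 dp, full precision carried).
Each pᵢ log₂ pᵢ term: 0.125×(-3.0000)=-0.3750, 0.125×(-3.0000)=-0.3750, 0.125×(-3.0000)=-0.3750, 0.125×(-3.0000)=-0.3750, 0.25×(-2.0000)=-0.5000, 0.125×(-3.0000)=-0.3750, 0.125×(-3.0000)=-0.3750.
Sum = -2.7500, so H' = 2.75.

2.75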